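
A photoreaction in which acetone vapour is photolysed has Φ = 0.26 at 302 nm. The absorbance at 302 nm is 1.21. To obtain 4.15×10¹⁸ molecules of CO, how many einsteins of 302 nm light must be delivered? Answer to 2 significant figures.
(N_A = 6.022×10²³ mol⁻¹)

Product: 4.15×10¹⁸ / 6.022×10²³ = 6.891×10⁻⁶ mol.
Photons that must be absorbed: 6.891×10⁻⁶ / 0.26 = 2.650×10⁻⁵ mol.
Fraction absorbed: 1 − 10^(−1.21) = 0.9383.
Incident photons needed: 2.650×10⁻⁵ / 0.9383 = 2.824×10⁻⁵ mol.

2.8×10⁻⁵ einstein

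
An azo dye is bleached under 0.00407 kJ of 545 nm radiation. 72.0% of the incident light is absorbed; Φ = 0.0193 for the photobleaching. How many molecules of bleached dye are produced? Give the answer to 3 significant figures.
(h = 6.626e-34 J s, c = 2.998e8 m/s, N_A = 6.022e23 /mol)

Photon energy at 545 nm: hc/λ = (6.626e-34)(2.998e8)/(545e-9) = 3.645e-19 J.
Incident energy: 0.00407 kJ = 4.07 J.
Photons incident: 4.07 / 3.645e-19 = 1.117e19, i.e. 1.117e19/6.022e23 = 1.855e-5 mol.
Photons absorbed: 0.720 × 1.855e-5 = 1.336e-5 mol.
Product: Φ × n_abs = 0.0193 × 1.336e-5 = 2.578e-7 mol.
As a count: 2.578e-7 × 6.022e23 = 1.55e17.

1.55e17 molecules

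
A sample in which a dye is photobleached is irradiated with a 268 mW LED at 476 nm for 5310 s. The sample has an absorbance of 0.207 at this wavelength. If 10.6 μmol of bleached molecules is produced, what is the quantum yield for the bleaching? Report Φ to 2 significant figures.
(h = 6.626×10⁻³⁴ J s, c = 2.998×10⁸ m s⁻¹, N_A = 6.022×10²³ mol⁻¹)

Φ = 0.0049

Product: 10.6 μmol = 1.06×10⁻⁵ mol.
Photon energy at 476 nm: hc/λ = (6.626×10⁻³⁴)(2.998×10⁸)/(476×10⁻⁹) = 4.173×10⁻¹⁹ J.
Energy delivered: (268 mW)(5310 s) = 1423 J.
Photons incident: 1423 / 4.173×10⁻¹⁹ = 3.410×10²¹, i.e. 3.410×10²¹/6.022×10²³ = 0.005663 mol.
Fraction absorbed: 1 − 10^(−0.207) = 0.3791.
Photons absorbed: 0.3791 × 0.005663 = 0.002147 mol.
Φ = 1.06×10⁻⁵ mol / 0.002147 mol photons = 0.0049.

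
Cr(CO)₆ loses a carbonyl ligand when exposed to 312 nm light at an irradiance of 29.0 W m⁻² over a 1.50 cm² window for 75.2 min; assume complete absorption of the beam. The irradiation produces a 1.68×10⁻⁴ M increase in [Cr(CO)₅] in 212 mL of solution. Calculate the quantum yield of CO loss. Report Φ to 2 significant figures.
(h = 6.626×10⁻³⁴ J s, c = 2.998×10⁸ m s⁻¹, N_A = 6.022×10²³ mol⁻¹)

Φ = 0.70

Product: (1.68×10⁻⁴ M)(0.212 L) = 3.562×10⁻⁵ mol.
Photon energy at 312 nm: hc/λ = (6.626×10⁻³⁴)(2.998×10⁸)/(312×10⁻⁹) = 6.367×10⁻¹⁹ J.
Energy delivered: (29.0 W m⁻²)(1.50×10⁻⁴ m²)(4512 s) = 19.63 J.
Photons incident: 19.63 / 6.367×10⁻¹⁹ = 3.083×10¹⁹, i.e. 3.083×10¹⁹/6.022×10²³ = 5.120×10⁻⁵ mol.
Φ = 3.562×10⁻⁵ mol / 5.120×10⁻⁵ mol photons = 0.70.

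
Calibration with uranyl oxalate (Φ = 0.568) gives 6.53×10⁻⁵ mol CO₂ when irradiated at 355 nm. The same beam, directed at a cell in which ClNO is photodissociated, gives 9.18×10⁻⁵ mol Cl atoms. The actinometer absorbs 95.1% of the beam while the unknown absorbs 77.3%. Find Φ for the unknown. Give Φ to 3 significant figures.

Photons absorbed by the actinometer: 6.53×10⁻⁵ / 0.568 = 1.150×10⁻⁴ mol.
Incident flux: 1.150×10⁻⁴ / 0.951 = 1.209×10⁻⁴ einstein.
Absorbed by unknown: 0.773 × 1.209×10⁻⁴ = 9.346×10⁻⁵ mol.
Φ(unknown) = 9.18×10⁻⁵ / 9.346×10⁻⁵ = 0.982.

Φ = 0.982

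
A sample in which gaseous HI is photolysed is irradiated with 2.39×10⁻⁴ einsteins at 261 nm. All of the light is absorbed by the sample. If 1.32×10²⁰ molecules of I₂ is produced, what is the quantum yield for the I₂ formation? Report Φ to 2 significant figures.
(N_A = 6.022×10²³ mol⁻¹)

Φ = 0.92

Product: 1.32×10²⁰ / 6.022×10²³ = 2.192×10⁻⁴ mol.
Φ = 2.192×10⁻⁴ mol / 2.39×10⁻⁴ mol photons = 0.92.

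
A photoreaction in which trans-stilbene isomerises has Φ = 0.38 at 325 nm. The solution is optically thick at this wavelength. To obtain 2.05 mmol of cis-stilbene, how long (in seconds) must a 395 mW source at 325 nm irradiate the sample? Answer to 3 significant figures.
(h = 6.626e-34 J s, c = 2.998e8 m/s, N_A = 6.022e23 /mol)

Product: 2.05 mmol = 0.00205 mol.
Photons that must be absorbed: 0.00205 / 0.38 = 0.005395 mol.
Photon energy: hc/λ = 6.112e-19 J; per mole, 3.681e5 J mol⁻¹.
Energy required: 0.005395 × 3.681e5 = 1986 J.
Time: 1986 J / 0.395 W = 5030 s.

t ≈ 5030 s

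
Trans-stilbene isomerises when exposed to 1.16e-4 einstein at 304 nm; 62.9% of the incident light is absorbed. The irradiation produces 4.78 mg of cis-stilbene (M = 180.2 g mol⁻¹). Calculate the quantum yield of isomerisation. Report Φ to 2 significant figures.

Φ = 0.36

Product: 4.78 mg / 180.2 g mol⁻¹ = 2.653e-5 mol.
Photons absorbed: 0.629 × 1.16e-4 = 7.296e-5 mol.
Φ = 2.653e-5 mol / 7.296e-5 mol photons = 0.36.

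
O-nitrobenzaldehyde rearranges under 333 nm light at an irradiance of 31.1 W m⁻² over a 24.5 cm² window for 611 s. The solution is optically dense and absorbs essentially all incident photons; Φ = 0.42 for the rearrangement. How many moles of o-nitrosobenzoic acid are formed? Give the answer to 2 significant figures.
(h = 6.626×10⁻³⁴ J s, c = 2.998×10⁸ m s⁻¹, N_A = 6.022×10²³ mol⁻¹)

5.4×10⁻⁵ mol

Photon energy at 333 nm: hc/λ = (6.626×10⁻³⁴)(2.998×10⁸)/(333×10⁻⁹) = 5.965×10⁻¹⁹ J.
Energy delivered: (31.1 W m⁻²)(24.5×10⁻⁴ m²)(611 s) = 46.56 J.
Photons incident: 46.56 / 5.965×10⁻¹⁹ = 7.806×10¹⁹, i.e. 7.806×10¹⁹/6.022×10²³ = 1.296×10⁻⁴ mol.
Product: Φ × n_abs = 0.42 × 1.296×10⁻⁴ = 5.443×10⁻⁵ mol.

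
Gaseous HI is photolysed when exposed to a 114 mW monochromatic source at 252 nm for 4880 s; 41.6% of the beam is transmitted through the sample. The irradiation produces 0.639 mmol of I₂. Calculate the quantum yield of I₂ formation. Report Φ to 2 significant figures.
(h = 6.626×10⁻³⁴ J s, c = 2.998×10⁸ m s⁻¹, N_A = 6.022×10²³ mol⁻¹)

Φ = 0.93

Product: 0.639 mmol = 6.39×10⁻⁴ mol.
Photon energy at 252 nm: hc/λ = (6.626×10⁻³⁴)(2.998×10⁸)/(252×10⁻⁹) = 7.883×10⁻¹⁹ J.
Energy delivered: (114 mW)(4880 s) = 556.3 J.
Photons incident: 556.3 / 7.883×10⁻¹⁹ = 7.057×10²⁰, i.e. 7.057×10²⁰/6.022×10²³ = 0.001172 mol.
Fraction absorbed: 1 − 41.6/100 = 0.5840.
Photons absorbed: 0.5840 × 0.001172 = 6.844×10⁻⁴ mol.
Φ = 6.39×10⁻⁴ mol / 6.844×10⁻⁴ mol photons = 0.93.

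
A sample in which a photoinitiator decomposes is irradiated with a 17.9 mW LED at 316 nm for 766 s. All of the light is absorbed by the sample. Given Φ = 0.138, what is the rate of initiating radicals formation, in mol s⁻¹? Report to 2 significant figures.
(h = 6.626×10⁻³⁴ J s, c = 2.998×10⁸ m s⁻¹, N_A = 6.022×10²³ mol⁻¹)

6.5×10⁻⁹ mol s⁻¹

Photon energy at 316 nm: hc/λ = (6.626×10⁻³⁴)(2.998×10⁸)/(316×10⁻⁹) = 6.286×10⁻¹⁹ J.
Energy delivered: (17.9 mW)(766 s) = 13.71 J.
Photons incident: 13.71 / 6.286×10⁻¹⁹ = 2.181×10¹⁹, i.e. 2.181×10¹⁹/6.022×10²³ = 3.622×10⁻⁵ mol.
Product formed: 0.138 × 3.622×10⁻⁵ = 4.998×10⁻⁶ mol.
Rate: 4.998×10⁻⁶ / 766 s = 6.5×10⁻⁹ mol s⁻¹.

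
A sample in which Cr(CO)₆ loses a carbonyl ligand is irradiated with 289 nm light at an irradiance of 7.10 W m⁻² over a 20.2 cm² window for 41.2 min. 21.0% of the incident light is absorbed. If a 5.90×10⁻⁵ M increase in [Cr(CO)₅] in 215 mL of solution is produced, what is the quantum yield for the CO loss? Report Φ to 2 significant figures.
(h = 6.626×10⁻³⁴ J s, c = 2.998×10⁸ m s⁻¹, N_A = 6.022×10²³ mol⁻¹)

Product: (5.90×10⁻⁵ M)(0.215 L) = 1.269×10⁻⁵ mol.
Photon energy at 289 nm: hc/λ = (6.626×10⁻³⁴)(2.998×10⁸)/(289×10⁻⁹) = 6.874×10⁻¹⁹ J.
Energy delivered: (7.10 W m⁻²)(20.2×10⁻⁴ m²)(2472 s) = 35.45 J.
Photons incident: 35.45 / 6.874×10⁻¹⁹ = 5.157×10¹⁹, i.e. 5.157×10¹⁹/6.022×10²³ = 8.564×10⁻⁵ mol.
Photons absorbed: 0.210 × 8.564×10⁻⁵ = 1.798×10⁻⁵ mol.
Φ = 1.269×10⁻⁵ mol / 1.798×10⁻⁵ mol photons = 0.71.

Φ = 0.71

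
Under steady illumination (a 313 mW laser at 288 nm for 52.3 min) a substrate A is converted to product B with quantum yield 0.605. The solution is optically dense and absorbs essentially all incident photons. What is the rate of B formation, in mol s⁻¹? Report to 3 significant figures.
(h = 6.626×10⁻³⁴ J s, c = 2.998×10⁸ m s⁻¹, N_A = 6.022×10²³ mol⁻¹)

Photon energy at 288 nm: hc/λ = (6.626×10⁻³⁴)(2.998×10⁸)/(288×10⁻⁹) = 6.897×10⁻¹⁹ J.
Energy delivered: (313 mW)(3138 s) = 982.2 J.
Photons incident: 982.2 / 6.897×10⁻¹⁹ = 1.424×10²¹, i.e. 1.424×10²¹/6.022×10²³ = 0.002365 mol.
Product formed: 0.605 × 0.002365 = 0.001431 mol.
Rate: 0.001431 / 3138 s = 4.56×10⁻⁷ mol s⁻¹.

4.56×10⁻⁷ mol s⁻¹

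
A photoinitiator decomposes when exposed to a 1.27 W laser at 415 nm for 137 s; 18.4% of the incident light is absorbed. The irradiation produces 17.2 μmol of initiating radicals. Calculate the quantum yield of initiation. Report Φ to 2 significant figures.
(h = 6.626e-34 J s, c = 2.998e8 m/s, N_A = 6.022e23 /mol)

Φ = 0.15

Product: 17.2 μmol = 1.72e-5 mol.
Photon energy at 415 nm: hc/λ = (6.626e-34)(2.998e8)/(415e-9) = 4.787e-19 J.
Energy delivered: (1.27 W)(137 s) = 174.0 J.
Photons incident: 174.0 / 4.787e-19 = 3.635e20, i.e. 3.635e20/6.022e23 = 6.036e-4 mol.
Photons absorbed: 0.184 × 6.036e-4 = 1.111e-4 mol.
Φ = 1.72e-5 mol / 1.111e-4 mol photons = 0.15.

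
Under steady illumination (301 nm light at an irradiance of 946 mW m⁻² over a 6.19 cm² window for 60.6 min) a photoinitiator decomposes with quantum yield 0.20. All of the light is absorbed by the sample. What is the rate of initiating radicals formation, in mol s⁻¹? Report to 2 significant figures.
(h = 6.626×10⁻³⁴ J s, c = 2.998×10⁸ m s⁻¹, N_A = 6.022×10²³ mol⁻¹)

2.9×10⁻¹⁰ mol s⁻¹

Photon energy at 301 nm: hc/λ = (6.626×10⁻³⁴)(2.998×10⁸)/(301×10⁻⁹) = 6.600×10⁻¹⁹ J.
Energy delivered: (946 mW m⁻²)(6.19×10⁻⁴ m²)(3636 s) = 2.129 J.
Photons incident: 2.129 / 6.600×10⁻¹⁹ = 3.226×10¹⁸, i.e. 3.226×10¹⁸/6.022×10²³ = 5.357×10⁻⁶ mol.
Product formed: 0.20 × 5.357×10⁻⁶ = 1.071×10⁻⁶ mol.
Rate: 1.071×10⁻⁶ / 3636 s = 2.9×10⁻¹⁰ mol s⁻¹.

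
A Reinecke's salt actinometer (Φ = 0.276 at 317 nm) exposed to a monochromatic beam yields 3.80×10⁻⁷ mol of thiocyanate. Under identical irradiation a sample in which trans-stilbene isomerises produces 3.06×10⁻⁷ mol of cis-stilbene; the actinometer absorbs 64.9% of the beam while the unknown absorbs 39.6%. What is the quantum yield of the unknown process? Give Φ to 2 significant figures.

Φ = 0.36

Photons absorbed by the actinometer: 3.80×10⁻⁷ / 0.276 = 1.377×10⁻⁶ mol.
Incident flux: 1.377×10⁻⁶ / 0.649 = 2.122×10⁻⁶ einstein.
Absorbed by unknown: 0.396 × 2.122×10⁻⁶ = 8.403×10⁻⁷ mol.
Φ(unknown) = 3.06×10⁻⁷ / 8.403×10⁻⁷ = 0.36.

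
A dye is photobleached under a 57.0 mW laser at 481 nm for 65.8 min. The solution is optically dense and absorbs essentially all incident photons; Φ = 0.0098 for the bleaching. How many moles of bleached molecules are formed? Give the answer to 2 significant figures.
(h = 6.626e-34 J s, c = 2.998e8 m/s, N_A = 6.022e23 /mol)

Photon energy at 481 nm: hc/λ = (6.626e-34)(2.998e8)/(481e-9) = 4.130e-19 J.
Energy delivered: (57.0 mW)(3948 s) = 225.0 J.
Photons incident: 225.0 / 4.130e-19 = 5.448e20, i.e. 5.448e20/6.022e23 = 9.047e-4 mol.
Product: Φ × n_abs = 0.0098 × 9.047e-4 = 8.866e-6 mol.

8.9e-6 mol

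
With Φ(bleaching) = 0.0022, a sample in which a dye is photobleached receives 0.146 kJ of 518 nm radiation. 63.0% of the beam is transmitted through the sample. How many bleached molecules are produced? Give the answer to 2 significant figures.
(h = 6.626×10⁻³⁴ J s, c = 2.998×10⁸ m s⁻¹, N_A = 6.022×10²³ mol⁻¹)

Photon energy at 518 nm: hc/λ = (6.626×10⁻³⁴)(2.998×10⁸)/(518×10⁻⁹) = 3.835×10⁻¹⁹ J.
Incident energy: 0.146 kJ = 146 J.
Photons incident: 146 / 3.835×10⁻¹⁹ = 3.807×10²⁰, i.e. 3.807×10²⁰/6.022×10²³ = 6.322×10⁻⁴ mol.
Fraction absorbed: 1 − 63.0/100 = 0.3700.
Photons absorbed: 0.3700 × 6.322×10⁻⁴ = 2.339×10⁻⁴ mol.
Product: Φ × n_abs = 0.0022 × 2.339×10⁻⁴ = 5.146×10⁻⁷ mol.
As a count: 5.146×10⁻⁷ × 6.022×10²³ = 3.1×10¹⁷.

3.1×10¹⁷ bleached molecules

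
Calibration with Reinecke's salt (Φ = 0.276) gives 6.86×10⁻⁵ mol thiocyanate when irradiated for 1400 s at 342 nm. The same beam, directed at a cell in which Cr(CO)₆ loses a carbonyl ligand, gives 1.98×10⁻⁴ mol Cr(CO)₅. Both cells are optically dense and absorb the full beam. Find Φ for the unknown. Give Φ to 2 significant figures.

Φ = 0.80

Photons absorbed by the actinometer: 6.86×10⁻⁵ / 0.276 = 2.486×10⁻⁴ mol.
Φ(unknown) = 1.98×10⁻⁴ / 2.486×10⁻⁴ = 0.80.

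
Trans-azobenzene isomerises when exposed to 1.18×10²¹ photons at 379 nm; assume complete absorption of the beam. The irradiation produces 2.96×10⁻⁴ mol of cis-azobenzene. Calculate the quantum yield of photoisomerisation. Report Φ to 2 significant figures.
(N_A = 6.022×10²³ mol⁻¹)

Φ = 0.15

Moles of photons: 1.18×10²¹ / 6.022×10²³ = 0.001959 mol.
Φ = 2.96×10⁻⁴ mol / 0.001959 mol photons = 0.15.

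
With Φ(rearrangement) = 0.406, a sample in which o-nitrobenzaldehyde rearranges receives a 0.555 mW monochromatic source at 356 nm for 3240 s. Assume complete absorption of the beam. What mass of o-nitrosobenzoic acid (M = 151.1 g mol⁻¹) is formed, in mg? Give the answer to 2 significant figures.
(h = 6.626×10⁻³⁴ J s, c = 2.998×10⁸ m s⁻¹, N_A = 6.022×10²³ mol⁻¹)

0.33 mg

Photon energy at 356 nm: hc/λ = (6.626×10⁻³⁴)(2.998×10⁸)/(356×10⁻⁹) = 5.580×10⁻¹⁹ J.
Energy delivered: (0.555 mW)(3240 s) = 1.798 J.
Photons incident: 1.798 / 5.580×10⁻¹⁹ = 3.222×10¹⁸, i.e. 3.222×10¹⁸/6.022×10²³ = 5.350×10⁻⁶ mol.
Product: Φ × n_abs = 0.406 × 5.350×10⁻⁶ = 2.172×10⁻⁶ mol.
Mass: 2.172×10⁻⁶ × 151.1 = 3.282×10⁻⁴ g = 0.33 mg.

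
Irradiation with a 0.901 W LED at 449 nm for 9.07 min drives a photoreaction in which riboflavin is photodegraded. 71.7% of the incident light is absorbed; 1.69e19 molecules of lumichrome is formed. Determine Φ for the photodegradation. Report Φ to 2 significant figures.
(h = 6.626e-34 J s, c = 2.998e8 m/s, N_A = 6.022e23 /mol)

Product: 1.69e19 / 6.022e23 = 2.806e-5 mol.
Photon energy at 449 nm: hc/λ = (6.626e-34)(2.998e8)/(449e-9) = 4.424e-19 J.
Energy delivered: (0.901 W)(544.2 s) = 490.3 J.
Photons incident: 490.3 / 4.424e-19 = 1.108e21, i.e. 1.108e21/6.022e23 = 0.001840 mol.
Photons absorbed: 0.717 × 0.001840 = 0.001319 mol.
Φ = 2.806e-5 mol / 0.001319 mol photons = 0.021.

Φ = 0.021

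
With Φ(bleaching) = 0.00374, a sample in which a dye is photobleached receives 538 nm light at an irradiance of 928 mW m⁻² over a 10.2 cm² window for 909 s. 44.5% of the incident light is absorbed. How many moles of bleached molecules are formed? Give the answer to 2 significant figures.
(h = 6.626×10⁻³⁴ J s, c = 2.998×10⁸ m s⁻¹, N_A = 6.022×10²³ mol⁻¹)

6.4×10⁻⁹ mol

Photon energy at 538 nm: hc/λ = (6.626×10⁻³⁴)(2.998×10⁸)/(538×10⁻⁹) = 3.692×10⁻¹⁹ J.
Energy delivered: (928 mW m⁻²)(10.2×10⁻⁴ m²)(909 s) = 0.8604 J.
Photons incident: 0.8604 / 3.692×10⁻¹⁹ = 2.330×10¹⁸, i.e. 2.330×10¹⁸/6.022×10²³ = 3.869×10⁻⁶ mol.
Photons absorbed: 0.445 × 3.869×10⁻⁶ = 1.722×10⁻⁶ mol.
Product: Φ × n_abs = 0.00374 × 1.722×10⁻⁶ = 6.440×10⁻⁹ mol.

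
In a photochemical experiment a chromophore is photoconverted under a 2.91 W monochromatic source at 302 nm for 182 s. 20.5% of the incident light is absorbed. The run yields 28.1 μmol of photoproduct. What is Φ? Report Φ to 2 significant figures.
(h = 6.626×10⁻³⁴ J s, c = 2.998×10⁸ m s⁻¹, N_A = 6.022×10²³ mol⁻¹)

Φ = 0.10

Product: 28.1 μmol = 2.81×10⁻⁵ mol.
Photon energy at 302 nm: hc/λ = (6.626×10⁻³⁴)(2.998×10⁸)/(302×10⁻⁹) = 6.578×10⁻¹⁹ J.
Energy delivered: (2.91 W)(182 s) = 529.6 J.
Photons incident: 529.6 / 6.578×10⁻¹⁹ = 8.051×10²⁰, i.e. 8.051×10²⁰/6.022×10²³ = 0.001337 mol.
Photons absorbed: 0.205 × 0.001337 = 2.741×10⁻⁴ mol.
Φ = 2.81×10⁻⁵ mol / 2.741×10⁻⁴ mol photons = 0.10.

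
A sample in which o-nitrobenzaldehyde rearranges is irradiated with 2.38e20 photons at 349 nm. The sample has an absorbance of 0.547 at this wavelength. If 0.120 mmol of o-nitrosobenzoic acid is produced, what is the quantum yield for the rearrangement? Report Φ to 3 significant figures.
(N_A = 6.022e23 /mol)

Φ = 0.424

Product: 0.120 mmol = 1.20e-4 mol.
Moles of photons: 2.38e20 / 6.022e23 = 3.952e-4 mol.
Fraction absorbed: 1 − 10^(−0.547) = 0.7162.
Photons absorbed: 0.7162 × 3.952e-4 = 2.830e-4 mol.
Φ = 1.20e-4 mol / 2.830e-4 mol photons = 0.424.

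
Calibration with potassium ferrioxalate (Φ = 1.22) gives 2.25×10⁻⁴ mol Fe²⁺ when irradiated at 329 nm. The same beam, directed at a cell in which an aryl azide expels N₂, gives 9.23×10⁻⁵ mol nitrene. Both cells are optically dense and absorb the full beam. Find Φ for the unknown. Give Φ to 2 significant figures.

Φ = 0.50

Photons absorbed by the actinometer: 2.25×10⁻⁴ / 1.22 = 1.844×10⁻⁴ mol.
Φ(unknown) = 9.23×10⁻⁵ / 1.844×10⁻⁴ = 0.50.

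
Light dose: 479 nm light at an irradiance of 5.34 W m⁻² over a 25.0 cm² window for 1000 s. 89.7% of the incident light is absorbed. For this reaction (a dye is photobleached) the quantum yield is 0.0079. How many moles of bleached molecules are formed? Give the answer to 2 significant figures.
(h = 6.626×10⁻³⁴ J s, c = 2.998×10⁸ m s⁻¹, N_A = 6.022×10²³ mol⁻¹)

Photon energy at 479 nm: hc/λ = (6.626×10⁻³⁴)(2.998×10⁸)/(479×10⁻⁹) = 4.147×10⁻¹⁹ J.
Energy delivered: (5.34 W m⁻²)(25.0×10⁻⁴ m²)(1000 s) = 13.35 J.
Photons incident: 13.35 / 4.147×10⁻¹⁹ = 3.219×10¹⁹, i.e. 3.219×10¹⁹/6.022×10²³ = 5.345×10⁻⁵ mol.
Photons absorbed: 0.897 × 5.345×10⁻⁵ = 4.794×10⁻⁵ mol.
Product: Φ × n_abs = 0.0079 × 4.794×10⁻⁵ = 3.787×10⁻⁷ mol.

3.8×10⁻⁷ mol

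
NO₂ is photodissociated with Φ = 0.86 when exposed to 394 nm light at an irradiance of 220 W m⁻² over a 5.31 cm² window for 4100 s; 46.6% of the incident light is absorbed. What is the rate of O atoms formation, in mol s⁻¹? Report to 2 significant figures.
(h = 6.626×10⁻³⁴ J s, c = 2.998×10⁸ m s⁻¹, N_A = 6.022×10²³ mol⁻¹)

Photon energy at 394 nm: hc/λ = (6.626×10⁻³⁴)(2.998×10⁸)/(394×10⁻⁹) = 5.042×10⁻¹⁹ J.
Energy delivered: (220 W m⁻²)(5.31×10⁻⁴ m²)(4100 s) = 479.0 J.
Photons incident: 479.0 / 5.042×10⁻¹⁹ = 9.500×10²⁰, i.e. 9.500×10²⁰/6.022×10²³ = 0.001578 mol.
Photons absorbed: 0.466 × 0.001578 = 7.353×10⁻⁴ mol.
Product formed: 0.86 × 7.353×10⁻⁴ = 6.324×10⁻⁴ mol.
Rate: 6.324×10⁻⁴ / 4100 s = 1.5×10⁻⁷ mol s⁻¹.

1.5×10⁻⁷ mol s⁻¹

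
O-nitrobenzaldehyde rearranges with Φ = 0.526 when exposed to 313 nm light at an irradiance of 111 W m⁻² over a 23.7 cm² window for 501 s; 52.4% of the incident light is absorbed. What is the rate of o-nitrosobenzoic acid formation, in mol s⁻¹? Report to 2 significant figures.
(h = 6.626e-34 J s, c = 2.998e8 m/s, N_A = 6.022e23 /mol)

1.9e-7 mol s⁻¹

Photon energy at 313 nm: hc/λ = (6.626e-34)(2.998e8)/(313e-9) = 6.347e-19 J.
Energy delivered: (111 W m⁻²)(23.7e-4 m²)(501 s) = 131.8 J.
Photons incident: 131.8 / 6.347e-19 = 2.077e20, i.e. 2.077e20/6.022e23 = 3.449e-4 mol.
Photons absorbed: 0.524 × 3.449e-4 = 1.807e-4 mol.
Product formed: 0.526 × 1.807e-4 = 9.505e-5 mol.
Rate: 9.505e-5 / 501 s = 1.9e-7 mol s⁻¹.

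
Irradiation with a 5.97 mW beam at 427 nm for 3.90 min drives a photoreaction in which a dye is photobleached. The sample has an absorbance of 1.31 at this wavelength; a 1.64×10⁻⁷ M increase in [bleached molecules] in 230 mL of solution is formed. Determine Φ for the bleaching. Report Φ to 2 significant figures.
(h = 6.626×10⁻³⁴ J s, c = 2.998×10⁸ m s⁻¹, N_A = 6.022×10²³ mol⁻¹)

Product: (1.64×10⁻⁷ M)(0.23 L) = 3.772×10⁻⁸ mol.
Photon energy at 427 nm: hc/λ = (6.626×10⁻³⁴)(2.998×10⁸)/(427×10⁻⁹) = 4.652×10⁻¹⁹ J.
Energy delivered: (5.97 mW)(234 s) = 1.397 J.
Photons incident: 1.397 / 4.652×10⁻¹⁹ = 3.003×10¹⁸, i.e. 3.003×10¹⁸/6.022×10²³ = 4.987×10⁻⁶ mol.
Fraction absorbed: 1 − 10^(−1.31) = 0.9510.
Photons absorbed: 0.9510 × 4.987×10⁻⁶ = 4.743×10⁻⁶ mol.
Φ = 3.772×10⁻⁸ mol / 4.743×10⁻⁶ mol photons = 0.0080.

Φ = 0.0080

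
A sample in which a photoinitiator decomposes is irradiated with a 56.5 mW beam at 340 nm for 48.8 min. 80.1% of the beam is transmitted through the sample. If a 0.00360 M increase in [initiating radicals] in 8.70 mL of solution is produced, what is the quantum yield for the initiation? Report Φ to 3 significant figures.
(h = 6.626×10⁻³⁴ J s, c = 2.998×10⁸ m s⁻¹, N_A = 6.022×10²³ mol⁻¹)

Φ = 0.335

Product: (0.00360 M)(0.0087 L) = 3.132×10⁻⁵ mol.
Photon energy at 340 nm: hc/λ = (6.626×10⁻³⁴)(2.998×10⁸)/(340×10⁻⁹) = 5.843×10⁻¹⁹ J.
Energy delivered: (56.5 mW)(2928 s) = 165.4 J.
Photons incident: 165.4 / 5.843×10⁻¹⁹ = 2.831×10²⁰, i.e. 2.831×10²⁰/6.022×10²³ = 4.701×10⁻⁴ mol.
Fraction absorbed: 1 − 80.1/100 = 0.1990.
Photons absorbed: 0.1990 × 4.701×10⁻⁴ = 9.355×10⁻⁵ mol.
Φ = 3.132×10⁻⁵ mol / 9.355×10⁻⁵ mol photons = 0.335.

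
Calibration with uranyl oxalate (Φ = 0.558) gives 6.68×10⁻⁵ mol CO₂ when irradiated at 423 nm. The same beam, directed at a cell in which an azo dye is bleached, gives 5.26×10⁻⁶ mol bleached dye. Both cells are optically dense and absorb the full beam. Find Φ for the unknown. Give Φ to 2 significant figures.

Photons absorbed by the actinometer: 6.68×10⁻⁵ / 0.558 = 1.197×10⁻⁴ mol.
Φ(unknown) = 5.26×10⁻⁶ / 1.197×10⁻⁴ = 0.044.

Φ = 0.044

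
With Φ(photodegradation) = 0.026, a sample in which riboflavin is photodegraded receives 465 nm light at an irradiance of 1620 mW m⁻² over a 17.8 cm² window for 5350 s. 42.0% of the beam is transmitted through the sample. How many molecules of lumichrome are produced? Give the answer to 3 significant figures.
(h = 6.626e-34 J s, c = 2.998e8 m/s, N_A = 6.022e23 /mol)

Photon energy at 465 nm: hc/λ = (6.626e-34)(2.998e8)/(465e-9) = 4.272e-19 J.
Energy delivered: (1620 mW m⁻²)(17.8e-4 m²)(5350 s) = 15.43 J.
Photons incident: 15.43 / 4.272e-19 = 3.612e19, i.e. 3.612e19/6.022e23 = 5.998e-5 mol.
Fraction absorbed: 1 − 42.0/100 = 0.5800.
Photons absorbed: 0.5800 × 5.998e-5 = 3.479e-5 mol.
Product: Φ × n_abs = 0.026 × 3.479e-5 = 9.045e-7 mol.
As a count: 9.045e-7 × 6.022e23 = 5.45e17.

5.45e17 molecules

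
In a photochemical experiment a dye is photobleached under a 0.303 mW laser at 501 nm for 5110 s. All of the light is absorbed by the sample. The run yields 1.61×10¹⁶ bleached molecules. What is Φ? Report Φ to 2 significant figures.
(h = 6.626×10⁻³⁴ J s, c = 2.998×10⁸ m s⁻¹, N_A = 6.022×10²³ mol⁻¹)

Product: 1.61×10¹⁶ / 6.022×10²³ = 2.674×10⁻⁸ mol.
Photon energy at 501 nm: hc/λ = (6.626×10⁻³⁴)(2.998×10⁸)/(501×10⁻⁹) = 3.965×10⁻¹⁹ J.
Energy delivered: (0.303 mW)(5110 s) = 1.548 J.
Photons incident: 1.548 / 3.965×10⁻¹⁹ = 3.904×10¹⁸, i.e. 3.904×10¹⁸/6.022×10²³ = 6.483×10⁻⁶ mol.
Φ = 2.674×10⁻⁸ mol / 6.483×10⁻⁶ mol photons = 0.0041.

Φ = 0.0041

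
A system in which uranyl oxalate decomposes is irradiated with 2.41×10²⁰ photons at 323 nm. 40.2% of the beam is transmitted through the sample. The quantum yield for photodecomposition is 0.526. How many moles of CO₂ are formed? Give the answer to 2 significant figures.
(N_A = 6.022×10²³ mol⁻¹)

Moles of photons: 2.41×10²⁰ / 6.022×10²³ = 4.002×10⁻⁴ mol.
Fraction absorbed: 1 − 40.2/100 = 0.5980.
Photons absorbed: 0.5980 × 4.002×10⁻⁴ = 2.393×10⁻⁴ mol.
Product: Φ × n_abs = 0.526 × 2.393×10⁻⁴ = 1.259×10⁻⁴ mol.

1.3×10⁻⁴ mol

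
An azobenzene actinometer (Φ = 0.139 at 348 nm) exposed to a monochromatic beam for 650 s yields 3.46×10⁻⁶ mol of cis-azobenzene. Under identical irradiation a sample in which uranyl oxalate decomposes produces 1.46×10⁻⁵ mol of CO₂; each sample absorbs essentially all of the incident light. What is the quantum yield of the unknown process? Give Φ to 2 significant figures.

Photons absorbed by the actinometer: 3.46×10⁻⁶ / 0.139 = 2.489×10⁻⁵ mol.
Φ(unknown) = 1.46×10⁻⁵ / 2.489×10⁻⁵ = 0.59.

Φ = 0.59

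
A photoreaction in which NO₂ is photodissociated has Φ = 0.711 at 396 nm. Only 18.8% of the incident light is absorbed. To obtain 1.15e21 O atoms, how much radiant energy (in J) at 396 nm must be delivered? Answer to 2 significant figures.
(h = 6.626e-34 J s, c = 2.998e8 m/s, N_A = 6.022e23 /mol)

Product: 1.15e21 / 6.022e23 = 0.001910 mol.
Photons that must be absorbed: 0.001910 / 0.711 = 0.002686 mol.
Incident photons needed: 0.002686 / 0.188 = 0.01429 mol.
Photon energy: hc/λ = 5.016e-19 J; per mole, 3.021e5 J mol⁻¹.
Energy required: 0.01429 × 3.021e5 = 4300 J.

4300 J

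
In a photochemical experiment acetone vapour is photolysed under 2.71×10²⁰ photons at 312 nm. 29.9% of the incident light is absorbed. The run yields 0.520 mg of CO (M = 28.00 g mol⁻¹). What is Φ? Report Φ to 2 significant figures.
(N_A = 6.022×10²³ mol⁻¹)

Φ = 0.14

Product: 0.520 mg / 28.00 g mol⁻¹ = 1.857×10⁻⁵ mol.
Moles of photons: 2.71×10²⁰ / 6.022×10²³ = 4.500×10⁻⁴ mol.
Photons absorbed: 0.299 × 4.500×10⁻⁴ = 1.346×10⁻⁴ mol.
Φ = 1.857×10⁻⁵ mol / 1.346×10⁻⁴ mol photons = 0.14.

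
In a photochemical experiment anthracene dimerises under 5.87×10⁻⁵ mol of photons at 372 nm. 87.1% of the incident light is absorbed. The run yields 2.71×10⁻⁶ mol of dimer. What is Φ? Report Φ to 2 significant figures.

Photons absorbed: 0.871 × 5.87×10⁻⁵ = 5.113×10⁻⁵ mol.
Φ = 2.71×10⁻⁶ mol / 5.113×10⁻⁵ mol photons = 0.053.

Φ = 0.053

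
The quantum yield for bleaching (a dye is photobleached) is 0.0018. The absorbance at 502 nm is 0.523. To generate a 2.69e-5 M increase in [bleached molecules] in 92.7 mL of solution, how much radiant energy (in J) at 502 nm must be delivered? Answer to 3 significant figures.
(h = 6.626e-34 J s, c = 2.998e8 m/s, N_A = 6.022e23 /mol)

472 J

Product: (2.69e-5 M)(0.0927 L) = 2.494e-6 mol.
Photons that must be absorbed: 2.494e-6 / 0.0018 = 0.001386 mol.
Fraction absorbed: 1 − 10^(−0.523) = 0.7001.
Incident photons needed: 0.001386 / 0.7001 = 0.001980 mol.
Photon energy: hc/λ = 3.957e-19 J; per mole, 2.383e5 J mol⁻¹.
Energy required: 0.001980 × 2.383e5 = 472 J.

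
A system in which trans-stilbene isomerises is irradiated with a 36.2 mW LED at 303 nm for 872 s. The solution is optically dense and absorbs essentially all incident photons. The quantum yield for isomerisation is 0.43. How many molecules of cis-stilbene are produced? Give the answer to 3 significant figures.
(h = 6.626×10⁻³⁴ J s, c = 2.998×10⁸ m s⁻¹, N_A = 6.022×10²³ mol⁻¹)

2.07×10¹⁹ molecules

Photon energy at 303 nm: hc/λ = (6.626×10⁻³⁴)(2.998×10⁸)/(303×10⁻⁹) = 6.556×10⁻¹⁹ J.
Energy delivered: (36.2 mW)(872 s) = 31.57 J.
Photons incident: 31.57 / 6.556×10⁻¹⁹ = 4.815×10¹⁹, i.e. 4.815×10¹⁹/6.022×10²³ = 7.996×10⁻⁵ mol.
Product: Φ × n_abs = 0.43 × 7.996×10⁻⁵ = 3.438×10⁻⁵ mol.
As a count: 3.438×10⁻⁵ × 6.022×10²³ = 2.07×10¹⁹.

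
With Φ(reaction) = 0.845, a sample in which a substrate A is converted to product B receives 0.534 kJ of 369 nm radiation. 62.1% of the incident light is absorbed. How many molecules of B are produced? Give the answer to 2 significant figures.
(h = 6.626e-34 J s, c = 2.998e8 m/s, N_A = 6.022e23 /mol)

5.2e20 molecules

Photon energy at 369 nm: hc/λ = (6.626e-34)(2.998e8)/(369e-9) = 5.383e-19 J.
Incident energy: 0.534 kJ = 534 J.
Photons incident: 534 / 5.383e-19 = 9.920e20, i.e. 9.920e20/6.022e23 = 0.001647 mol.
Photons absorbed: 0.621 × 0.001647 = 0.001023 mol.
Product: Φ × n_abs = 0.845 × 0.001023 = 8.644e-4 mol.
As a count: 8.644e-4 × 6.022e23 = 5.2e20.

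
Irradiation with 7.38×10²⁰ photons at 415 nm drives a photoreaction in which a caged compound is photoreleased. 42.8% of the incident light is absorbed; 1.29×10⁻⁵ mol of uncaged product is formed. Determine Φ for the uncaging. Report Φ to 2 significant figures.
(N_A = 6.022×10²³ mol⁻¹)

Moles of photons: 7.38×10²⁰ / 6.022×10²³ = 0.001226 mol.
Photons absorbed: 0.428 × 0.001226 = 5.247×10⁻⁴ mol.
Φ = 1.29×10⁻⁵ mol / 5.247×10⁻⁴ mol photons = 0.025.

Φ = 0.025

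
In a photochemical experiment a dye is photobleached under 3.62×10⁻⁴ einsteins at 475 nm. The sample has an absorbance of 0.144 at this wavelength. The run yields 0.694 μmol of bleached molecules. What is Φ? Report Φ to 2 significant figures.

Φ = 0.0068

Product: 0.694 μmol = 6.94×10⁻⁷ mol.
Fraction absorbed: 1 − 10^(−0.144) = 0.2822.
Photons absorbed: 0.2822 × 3.62×10⁻⁴ = 1.022×10⁻⁴ mol.
Φ = 6.94×10⁻⁷ mol / 1.022×10⁻⁴ mol photons = 0.0068.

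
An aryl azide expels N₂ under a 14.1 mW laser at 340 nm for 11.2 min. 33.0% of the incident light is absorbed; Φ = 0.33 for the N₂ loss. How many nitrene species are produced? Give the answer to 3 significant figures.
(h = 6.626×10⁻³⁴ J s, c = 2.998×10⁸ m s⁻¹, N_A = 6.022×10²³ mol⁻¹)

1.77×10¹⁸ species

Photon energy at 340 nm: hc/λ = (6.626×10⁻³⁴)(2.998×10⁸)/(340×10⁻⁹) = 5.843×10⁻¹⁹ J.
Energy delivered: (14.1 mW)(672 s) = 9.475 J.
Photons incident: 9.475 / 5.843×10⁻¹⁹ = 1.622×10¹⁹, i.e. 1.622×10¹⁹/6.022×10²³ = 2.693×10⁻⁵ mol.
Photons absorbed: 0.330 × 2.693×10⁻⁵ = 8.887×10⁻⁶ mol.
Product: Φ × n_abs = 0.33 × 8.887×10⁻⁶ = 2.933×10⁻⁶ mol.
As a count: 2.933×10⁻⁶ × 6.022×10²³ = 1.77×10¹⁸.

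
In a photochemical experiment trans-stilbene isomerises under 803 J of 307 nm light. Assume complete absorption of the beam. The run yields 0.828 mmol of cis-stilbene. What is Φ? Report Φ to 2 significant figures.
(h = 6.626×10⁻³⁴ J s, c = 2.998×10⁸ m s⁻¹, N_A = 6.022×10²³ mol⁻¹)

Φ = 0.40

Product: 0.828 mmol = 8.28×10⁻⁴ mol.
Photon energy at 307 nm: hc/λ = (6.626×10⁻³⁴)(2.998×10⁸)/(307×10⁻⁹) = 6.471×10⁻¹⁹ J.
Photons incident: 803 / 6.471×10⁻¹⁹ = 1.241×10²¹, i.e. 1.241×10²¹/6.022×10²³ = 0.002061 mol.
Φ = 8.28×10⁻⁴ mol / 0.002061 mol photons = 0.40.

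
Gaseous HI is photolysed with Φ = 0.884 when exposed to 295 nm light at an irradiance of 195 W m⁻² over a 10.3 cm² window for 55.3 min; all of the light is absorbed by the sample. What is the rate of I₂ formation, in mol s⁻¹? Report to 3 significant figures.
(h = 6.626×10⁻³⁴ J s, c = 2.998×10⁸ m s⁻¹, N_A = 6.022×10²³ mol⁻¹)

Photon energy at 295 nm: hc/λ = (6.626×10⁻³⁴)(2.998×10⁸)/(295×10⁻⁹) = 6.734×10⁻¹⁹ J.
Energy delivered: (195 W m⁻²)(10.3×10⁻⁴ m²)(3318 s) = 666.4 J.
Photons incident: 666.4 / 6.734×10⁻¹⁹ = 9.896×10²⁰, i.e. 9.896×10²⁰/6.022×10²³ = 0.001643 mol.
Product formed: 0.884 × 0.001643 = 0.001452 mol.
Rate: 0.001452 / 3318 s = 4.38×10⁻⁷ mol s⁻¹.

4.38×10⁻⁷ mol s⁻¹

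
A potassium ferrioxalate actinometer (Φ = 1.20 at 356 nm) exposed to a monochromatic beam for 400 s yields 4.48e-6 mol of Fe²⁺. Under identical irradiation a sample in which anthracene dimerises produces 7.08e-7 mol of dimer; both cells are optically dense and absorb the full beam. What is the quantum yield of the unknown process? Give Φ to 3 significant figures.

Photons absorbed by the actinometer: 4.48e-6 / 1.20 = 3.733e-6 mol.
Φ(unknown) = 7.08e-7 / 3.733e-6 = 0.190.

Φ = 0.190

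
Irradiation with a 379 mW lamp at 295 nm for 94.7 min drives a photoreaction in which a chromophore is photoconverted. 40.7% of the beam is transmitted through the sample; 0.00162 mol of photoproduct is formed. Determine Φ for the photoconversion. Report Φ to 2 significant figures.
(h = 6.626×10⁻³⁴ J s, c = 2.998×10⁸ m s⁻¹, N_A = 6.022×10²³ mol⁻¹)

Φ = 0.51

Photon energy at 295 nm: hc/λ = (6.626×10⁻³⁴)(2.998×10⁸)/(295×10⁻⁹) = 6.734×10⁻¹⁹ J.
Energy delivered: (379 mW)(5682 s) = 2153 J.
Photons incident: 2153 / 6.734×10⁻¹⁹ = 3.197×10²¹, i.e. 3.197×10²¹/6.022×10²³ = 0.005309 mol.
Fraction absorbed: 1 − 40.7/100 = 0.5930.
Photons absorbed: 0.5930 × 0.005309 = 0.003148 mol.
Φ = 0.00162 mol / 0.003148 mol photons = 0.51.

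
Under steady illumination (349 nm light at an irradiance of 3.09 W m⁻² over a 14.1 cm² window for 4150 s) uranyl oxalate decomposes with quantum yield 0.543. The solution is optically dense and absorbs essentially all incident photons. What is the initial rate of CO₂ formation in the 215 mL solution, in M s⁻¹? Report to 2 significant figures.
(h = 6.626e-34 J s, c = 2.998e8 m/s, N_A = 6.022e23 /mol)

3.2e-8 M s⁻¹

Photon energy at 349 nm: hc/λ = (6.626e-34)(2.998e8)/(349e-9) = 5.692e-19 J.
Energy delivered: (3.09 W m⁻²)(14.1e-4 m²)(4150 s) = 18.08 J.
Photons incident: 18.08 / 5.692e-19 = 3.176e19, i.e. 3.176e19/6.022e23 = 5.274e-5 mol.
Product formed: 0.543 × 5.274e-5 = 2.864e-5 mol.
Rate: 2.864e-5 mol / (4150 s × 0.215 L) = 3.2e-8 M s⁻¹.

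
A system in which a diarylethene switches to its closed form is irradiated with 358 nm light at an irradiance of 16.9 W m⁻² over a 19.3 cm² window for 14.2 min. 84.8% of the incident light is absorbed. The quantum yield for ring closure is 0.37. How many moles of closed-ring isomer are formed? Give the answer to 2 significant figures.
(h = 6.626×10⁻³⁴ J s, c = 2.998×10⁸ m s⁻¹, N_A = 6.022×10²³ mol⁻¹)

Photon energy at 358 nm: hc/λ = (6.626×10⁻³⁴)(2.998×10⁸)/(358×10⁻⁹) = 5.549×10⁻¹⁹ J.
Energy delivered: (16.9 W m⁻²)(19.3×10⁻⁴ m²)(852 s) = 27.79 J.
Photons incident: 27.79 / 5.549×10⁻¹⁹ = 5.008×10¹⁹, i.e. 5.008×10¹⁹/6.022×10²³ = 8.316×10⁻⁵ mol.
Photons absorbed: 0.848 × 8.316×10⁻⁵ = 7.052×10⁻⁵ mol.
Product: Φ × n_abs = 0.37 × 7.052×10⁻⁵ = 2.609×10⁻⁵ mol.

2.6×10⁻⁵ mol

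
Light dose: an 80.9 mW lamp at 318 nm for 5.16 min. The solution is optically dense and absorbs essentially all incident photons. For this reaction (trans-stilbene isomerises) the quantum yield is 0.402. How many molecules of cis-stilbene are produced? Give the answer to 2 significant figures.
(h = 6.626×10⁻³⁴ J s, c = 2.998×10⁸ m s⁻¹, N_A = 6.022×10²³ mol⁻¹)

Photon energy at 318 nm: hc/λ = (6.626×10⁻³⁴)(2.998×10⁸)/(318×10⁻⁹) = 6.247×10⁻¹⁹ J.
Energy delivered: (80.9 mW)(309.6 s) = 25.05 J.
Photons incident: 25.05 / 6.247×10⁻¹⁹ = 4.010×10¹⁹, i.e. 4.010×10¹⁹/6.022×10²³ = 6.659×10⁻⁵ mol.
Product: Φ × n_abs = 0.402 × 6.659×10⁻⁵ = 2.677×10⁻⁵ mol.
As a count: 2.677×10⁻⁵ × 6.022×10²³ = 1.6×10¹⁹.

1.6×10¹⁹ molecules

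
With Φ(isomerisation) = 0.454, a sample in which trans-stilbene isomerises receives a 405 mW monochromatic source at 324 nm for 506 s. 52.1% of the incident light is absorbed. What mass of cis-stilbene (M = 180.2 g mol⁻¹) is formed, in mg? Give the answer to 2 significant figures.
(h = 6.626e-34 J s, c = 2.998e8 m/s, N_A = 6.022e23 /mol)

24 mg

Photon energy at 324 nm: hc/λ = (6.626e-34)(2.998e8)/(324e-9) = 6.131e-19 J.
Energy delivered: (405 mW)(506 s) = 204.9 J.
Photons incident: 204.9 / 6.131e-19 = 3.342e20, i.e. 3.342e20/6.022e23 = 5.550e-4 mol.
Photons absorbed: 0.521 × 5.550e-4 = 2.892e-4 mol.
Product: Φ × n_abs = 0.454 × 2.892e-4 = 1.313e-4 mol.
Mass: 1.313e-4 × 180.2 = 0.02366 g = 24 mg.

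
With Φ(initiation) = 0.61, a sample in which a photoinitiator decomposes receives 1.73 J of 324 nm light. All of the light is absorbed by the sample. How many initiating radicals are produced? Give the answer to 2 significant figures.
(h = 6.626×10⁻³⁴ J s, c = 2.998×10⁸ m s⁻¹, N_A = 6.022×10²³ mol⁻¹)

1.7×10¹⁸ initiating radicals

Photon energy at 324 nm: hc/λ = (6.626×10⁻³⁴)(2.998×10⁸)/(324×10⁻⁹) = 6.131×10⁻¹⁹ J.
Photons incident: 1.73 / 6.131×10⁻¹⁹ = 2.822×10¹⁸, i.e. 2.822×10¹⁸/6.022×10²³ = 4.686×10⁻⁶ mol.
Product: Φ × n_abs = 0.61 × 4.686×10⁻⁶ = 2.858×10⁻⁶ mol.
As a count: 2.858×10⁻⁶ × 6.022×10²³ = 1.7×10¹⁸.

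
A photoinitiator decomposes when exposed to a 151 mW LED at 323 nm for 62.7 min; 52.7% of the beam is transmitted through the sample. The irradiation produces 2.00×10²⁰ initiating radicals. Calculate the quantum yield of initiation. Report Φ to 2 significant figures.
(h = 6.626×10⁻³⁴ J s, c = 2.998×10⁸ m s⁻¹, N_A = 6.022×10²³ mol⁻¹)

Product: 2.00×10²⁰ / 6.022×10²³ = 3.321×10⁻⁴ mol.
Photon energy at 323 nm: hc/λ = (6.626×10⁻³⁴)(2.998×10⁸)/(323×10⁻⁹) = 6.150×10⁻¹⁹ J.
Energy delivered: (151 mW)(3762 s) = 568.1 J.
Photons incident: 568.1 / 6.150×10⁻¹⁹ = 9.237×10²⁰, i.e. 9.237×10²⁰/6.022×10²³ = 0.001534 mol.
Fraction absorbed: 1 − 52.7/100 = 0.4730.
Photons absorbed: 0.4730 × 0.001534 = 7.256×10⁻⁴ mol.
Φ = 3.321×10⁻⁴ mol / 7.256×10⁻⁴ mol photons = 0.46.

Φ = 0.46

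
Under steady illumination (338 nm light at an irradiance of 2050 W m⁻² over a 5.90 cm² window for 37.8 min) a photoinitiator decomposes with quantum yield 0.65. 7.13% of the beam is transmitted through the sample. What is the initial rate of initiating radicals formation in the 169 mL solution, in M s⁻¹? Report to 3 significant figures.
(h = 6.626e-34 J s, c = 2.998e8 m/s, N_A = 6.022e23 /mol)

Photon energy at 338 nm: hc/λ = (6.626e-34)(2.998e8)/(338e-9) = 5.877e-19 J.
Energy delivered: (2050 W m⁻²)(5.90e-4 m²)(2268 s) = 2743 J.
Photons incident: 2743 / 5.877e-19 = 4.667e21, i.e. 4.667e21/6.022e23 = 0.007750 mol.
Fraction absorbed: 1 − 7.13/100 = 0.9287.
Photons absorbed: 0.9287 × 0.007750 = 0.007197 mol.
Product formed: 0.65 × 0.007197 = 0.004678 mol.
Rate: 0.004678 mol / (2268 s × 0.169 L) = 1.22e-5 M s⁻¹.

1.22e-5 M s⁻¹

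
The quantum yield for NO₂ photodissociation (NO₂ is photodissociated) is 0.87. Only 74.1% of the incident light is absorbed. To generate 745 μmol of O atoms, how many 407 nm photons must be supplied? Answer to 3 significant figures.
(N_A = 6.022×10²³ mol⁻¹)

6.96×10²⁰ photons

Product: 745 μmol = 7.45×10⁻⁴ mol.
Photons that must be absorbed: 7.45×10⁻⁴ / 0.87 = 8.563×10⁻⁴ mol.
Incident photons needed: 8.563×10⁻⁴ / 0.741 = 0.001156 mol.
Photon count: 0.001156 × 6.022×10²³ = 6.96×10²⁰.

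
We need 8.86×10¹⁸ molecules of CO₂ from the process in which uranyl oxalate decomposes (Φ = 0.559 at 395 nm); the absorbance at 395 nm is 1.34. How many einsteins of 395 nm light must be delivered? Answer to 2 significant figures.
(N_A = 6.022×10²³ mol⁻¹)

2.8×10⁻⁵ einstein

Product: 8.86×10¹⁸ / 6.022×10²³ = 1.471×10⁻⁵ mol.
Photons that must be absorbed: 1.471×10⁻⁵ / 0.559 = 2.631×10⁻⁵ mol.
Fraction absorbed: 1 − 10^(−1.34) = 0.9543.
Incident photons needed: 2.631×10⁻⁵ / 0.9543 = 2.757×10⁻⁵ mol.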